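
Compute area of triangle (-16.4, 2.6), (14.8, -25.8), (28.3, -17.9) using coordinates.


Area = |x_A(y_B-y_C) + x_B(y_C-y_A) + x_C(y_A-y_B)|/2
= |129.56 + (-303.4) + 803.72|/2
= 629.88/2 = 314.94

314.94


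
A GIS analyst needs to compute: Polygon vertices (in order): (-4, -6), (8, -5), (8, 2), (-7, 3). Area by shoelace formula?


Shoelace sum: ((-4)*(-5) - 8*(-6)) + (8*2 - 8*(-5)) + (8*3 - (-7)*2) + ((-7)*(-6) - (-4)*3)
= 216
Area = |216|/2 = 108

108


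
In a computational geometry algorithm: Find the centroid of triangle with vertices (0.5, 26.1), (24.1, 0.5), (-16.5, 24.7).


Centroid = ((x_A+x_B+x_C)/3, (y_A+y_B+y_C)/3)
= ((0.5+24.1+(-16.5))/3, (26.1+0.5+24.7)/3)
= (2.7, 17.1)

(2.7, 17.1)


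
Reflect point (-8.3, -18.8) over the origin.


Reflection over origin: (x,y) -> (-x,-y)
(-8.3, -18.8) -> (8.3, 18.8)

(8.3, 18.8)


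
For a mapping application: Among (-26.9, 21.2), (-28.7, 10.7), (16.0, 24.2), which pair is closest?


d(P0,P1) = 10.6532, d(P0,P2) = 43.0048, d(P1,P2) = 46.6941
Closest: P0 and P1

Closest pair: (-26.9, 21.2) and (-28.7, 10.7), distance = 10.6532


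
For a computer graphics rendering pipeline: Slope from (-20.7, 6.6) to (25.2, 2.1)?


slope = (y2-y1)/(x2-x1) = (2.1-6.6)/(25.2-(-20.7)) = (-4.5)/45.9 = -0.098

-0.098


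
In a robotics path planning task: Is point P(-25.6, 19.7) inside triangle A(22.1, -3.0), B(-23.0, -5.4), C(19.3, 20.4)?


Cross products: AB x AP = -1138.25, BC x BP = 1128.81, CA x CP = -1052.62
All same sign? no

No, outside


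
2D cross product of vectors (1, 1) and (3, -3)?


u x v = u_x*v_y - u_y*v_x = 1*(-3) - 1*3
= (-3) - 3 = -6

-6


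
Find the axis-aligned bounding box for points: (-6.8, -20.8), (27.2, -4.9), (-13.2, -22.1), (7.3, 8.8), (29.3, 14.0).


x range: [-13.2, 29.3]
y range: [-22.1, 14]
Bounding box: (-13.2,-22.1) to (29.3,14)

(-13.2,-22.1) to (29.3,14)


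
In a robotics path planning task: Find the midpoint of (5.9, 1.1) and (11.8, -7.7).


M = ((5.9+11.8)/2, (1.1+(-7.7))/2)
= (8.85, -3.3)

(8.85, -3.3)


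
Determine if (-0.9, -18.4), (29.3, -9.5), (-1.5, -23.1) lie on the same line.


Cross product: (29.3-(-0.9))*((-23.1)-(-18.4)) - ((-9.5)-(-18.4))*((-1.5)-(-0.9))
= -136.6

No, not collinear


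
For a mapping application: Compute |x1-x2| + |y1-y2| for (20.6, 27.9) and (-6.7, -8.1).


|20.6-(-6.7)| + |27.9-(-8.1)| = 27.3 + 36 = 63.3

63.3


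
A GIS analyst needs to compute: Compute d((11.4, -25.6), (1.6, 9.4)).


dx=-9.8, dy=35
d^2 = (-9.8)^2 + 35^2 = 1321.04
d = sqrt(1321.04) = 36.3461

36.3461


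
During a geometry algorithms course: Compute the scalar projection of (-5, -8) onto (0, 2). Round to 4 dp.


u.v = -16, |v| = sqrt(4) = 2
Scalar projection = u.v / |v| = -16 / sqrt(4) = -8

-8


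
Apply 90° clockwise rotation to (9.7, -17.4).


90° CW: (x,y) -> (y, -x)
(9.7,-17.4) -> (-17.4, -9.7)

(-17.4, -9.7)


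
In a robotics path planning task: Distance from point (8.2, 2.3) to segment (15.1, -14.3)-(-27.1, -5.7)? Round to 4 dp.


Project P onto AB: t = 0.234 (clamped to [0,1])
Closest point on segment: (5.2271, -12.288)
Distance: 14.8878

14.8878


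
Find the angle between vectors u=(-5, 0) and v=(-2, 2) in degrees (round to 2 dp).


u.v = 10, |u| = sqrt(25) = 5, |v| = sqrt(8) = 2.8284
cos(theta) = u.v/(|u||v|) = 10/sqrt(200) = 0.707107
theta = acos(0.707107) = 45 degrees

45 degrees


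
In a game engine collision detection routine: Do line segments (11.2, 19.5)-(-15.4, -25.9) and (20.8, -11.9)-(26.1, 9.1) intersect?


Cross products: d1=368.02, d2=686, d3=1271.08, d4=953.1
d1*d2 < 0 and d3*d4 < 0? no

No, they don't intersect


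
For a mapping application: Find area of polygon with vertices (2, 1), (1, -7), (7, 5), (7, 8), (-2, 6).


Shoelace sum: (2*(-7) - 1*1) + (1*5 - 7*(-7)) + (7*8 - 7*5) + (7*6 - (-2)*8) + ((-2)*1 - 2*6)
= 104
Area = |104|/2 = 52

52


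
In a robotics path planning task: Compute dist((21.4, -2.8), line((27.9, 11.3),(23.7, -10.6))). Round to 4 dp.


|cross product| = 83.13
|line direction| = sqrt(497.25) = 22.2991
Distance = 83.13/sqrt(497.25) = 3.728

3.728


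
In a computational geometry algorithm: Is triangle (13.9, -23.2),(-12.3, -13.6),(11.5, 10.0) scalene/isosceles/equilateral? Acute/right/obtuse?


Side lengths squared: AB^2=778.6, BC^2=1123.4, CA^2=1108
Sorted: [778.6, 1108, 1123.4]
By sides: Scalene, By angles: Acute

Scalene, Acute


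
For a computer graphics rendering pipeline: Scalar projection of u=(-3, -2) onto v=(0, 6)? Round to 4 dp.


u.v = -12, |v| = sqrt(36) = 6
Scalar projection = u.v / |v| = -12 / sqrt(36) = -2

-2


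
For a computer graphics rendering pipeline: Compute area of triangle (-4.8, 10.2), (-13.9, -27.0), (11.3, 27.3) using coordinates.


Area = |x_A(y_B-y_C) + x_B(y_C-y_A) + x_C(y_A-y_B)|/2
= |260.64 + (-237.69) + 420.36|/2
= 443.31/2 = 221.655

221.655


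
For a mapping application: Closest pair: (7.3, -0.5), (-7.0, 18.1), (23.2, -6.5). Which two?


d(P0,P1) = 23.4617, d(P0,P2) = 16.9944, d(P1,P2) = 38.9513
Closest: P0 and P2

Closest pair: (7.3, -0.5) and (23.2, -6.5), distance = 16.9944


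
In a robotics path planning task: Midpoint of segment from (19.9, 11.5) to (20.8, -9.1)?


M = ((19.9+20.8)/2, (11.5+(-9.1))/2)
= (20.35, 1.2)

(20.35, 1.2)


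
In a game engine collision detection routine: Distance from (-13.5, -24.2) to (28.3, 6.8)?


dx=41.8, dy=31
d^2 = 41.8^2 + 31^2 = 2708.24
d = sqrt(2708.24) = 52.0408

52.0408


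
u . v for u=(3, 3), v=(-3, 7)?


u . v = u_x*v_x + u_y*v_y = 3*(-3) + 3*7
= (-9) + 21 = 12

12


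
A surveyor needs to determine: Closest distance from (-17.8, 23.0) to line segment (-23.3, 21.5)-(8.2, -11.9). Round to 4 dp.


Project P onto AB: t = 0.0584 (clamped to [0,1])
Closest point on segment: (-21.4596, 19.5486)
Distance: 5.0304

5.0304


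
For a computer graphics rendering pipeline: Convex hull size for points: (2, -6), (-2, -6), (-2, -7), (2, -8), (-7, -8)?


Convex hull vertices (CCW): (-7, -8), (2, -8), (2, -6), (-2, -6)
Count = 4

4


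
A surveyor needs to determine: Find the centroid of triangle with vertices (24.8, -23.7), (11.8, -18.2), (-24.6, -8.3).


Centroid = ((x_A+x_B+x_C)/3, (y_A+y_B+y_C)/3)
= ((24.8+11.8+(-24.6))/3, ((-23.7)+(-18.2)+(-8.3))/3)
= (4, -16.7333)

(4, -16.7333)


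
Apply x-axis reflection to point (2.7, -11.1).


Reflection over x-axis: (x,y) -> (x,-y)
(2.7, -11.1) -> (2.7, 11.1)

(2.7, 11.1)


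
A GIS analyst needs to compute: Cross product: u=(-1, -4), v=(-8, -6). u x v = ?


u x v = u_x*v_y - u_y*v_x = (-1)*(-6) - (-4)*(-8)
= 6 - 32 = -26

-26


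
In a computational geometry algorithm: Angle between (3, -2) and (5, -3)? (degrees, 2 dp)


u.v = 21, |u| = sqrt(13) = 3.6056, |v| = sqrt(34) = 5.831
cos(theta) = u.v/(|u||v|) = 21/sqrt(442) = 0.998868
theta = acos(0.998868) = 2.73 degrees

2.73 degrees


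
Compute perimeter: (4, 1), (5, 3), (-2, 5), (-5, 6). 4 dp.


Sides: (4, 1)->(5, 3): sqrt(5) = 2.236068, (5, 3)->(-2, 5): sqrt(53) = 7.28011, (-2, 5)->(-5, 6): sqrt(10) = 3.162278, (-5, 6)->(4, 1): sqrt(106) = 10.29563
Sum = 22.974086
Perimeter = 22.9741

22.9741


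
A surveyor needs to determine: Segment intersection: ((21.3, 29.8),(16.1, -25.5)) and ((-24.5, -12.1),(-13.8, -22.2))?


Cross products: d1=910.91, d2=266.68, d3=-2314.86, d4=-1670.63
d1*d2 < 0 and d3*d4 < 0? no

No, they don't intersect


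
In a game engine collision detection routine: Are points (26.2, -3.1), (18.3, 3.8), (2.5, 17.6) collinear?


Cross product: (18.3-26.2)*(17.6-(-3.1)) - (3.8-(-3.1))*(2.5-26.2)
= 0

Yes, collinear


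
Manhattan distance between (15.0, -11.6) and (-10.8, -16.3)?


|15-(-10.8)| + |(-11.6)-(-16.3)| = 25.8 + 4.7 = 30.5

30.5


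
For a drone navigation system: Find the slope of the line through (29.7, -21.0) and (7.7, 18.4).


slope = (y2-y1)/(x2-x1) = (18.4-(-21))/(7.7-29.7) = 39.4/(-22) = -1.7909

-1.7909


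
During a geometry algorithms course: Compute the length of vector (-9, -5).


|u| = sqrt((-9)^2 + (-5)^2) = sqrt(106) = 10.2956

10.2956


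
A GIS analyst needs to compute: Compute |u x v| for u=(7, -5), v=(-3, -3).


|u x v| = |7*(-3) - (-5)*(-3)|
= |(-21) - 15| = 36

36


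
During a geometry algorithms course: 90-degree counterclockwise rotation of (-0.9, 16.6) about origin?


90° CCW: (x,y) -> (-y, x)
(-0.9,16.6) -> (-16.6, -0.9)

(-16.6, -0.9)


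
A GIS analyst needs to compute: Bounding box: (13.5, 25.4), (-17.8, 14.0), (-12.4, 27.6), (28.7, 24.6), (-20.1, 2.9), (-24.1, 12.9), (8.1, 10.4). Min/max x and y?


x range: [-24.1, 28.7]
y range: [2.9, 27.6]
Bounding box: (-24.1,2.9) to (28.7,27.6)

(-24.1,2.9) to (28.7,27.6)


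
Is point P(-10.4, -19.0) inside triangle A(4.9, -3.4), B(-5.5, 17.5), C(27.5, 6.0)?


Cross products: AB x AP = 482.01, BC x BP = -1260.85, CA x CP = 208.74
All same sign? no

No, outside


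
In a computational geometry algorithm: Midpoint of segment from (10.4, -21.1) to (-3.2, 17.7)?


M = ((10.4+(-3.2))/2, ((-21.1)+17.7)/2)
= (3.6, -1.7)

(3.6, -1.7)


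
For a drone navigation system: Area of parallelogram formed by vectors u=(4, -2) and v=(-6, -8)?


|u x v| = |4*(-8) - (-2)*(-6)|
= |(-32) - 12| = 44

44


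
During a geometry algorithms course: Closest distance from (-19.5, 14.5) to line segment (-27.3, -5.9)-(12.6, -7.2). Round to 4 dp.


Project P onto AB: t = 0.1786 (clamped to [0,1])
Closest point on segment: (-20.1722, -6.1322)
Distance: 20.6432

20.6432


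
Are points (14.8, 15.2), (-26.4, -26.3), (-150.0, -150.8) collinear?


Cross product: ((-26.4)-14.8)*((-150.8)-15.2) - ((-26.3)-15.2)*((-150)-14.8)
= 0

Yes, collinear


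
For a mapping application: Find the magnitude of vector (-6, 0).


|u| = sqrt((-6)^2 + 0^2) = sqrt(36) = 6

6


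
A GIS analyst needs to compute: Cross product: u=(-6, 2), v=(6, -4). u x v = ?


u x v = u_x*v_y - u_y*v_x = (-6)*(-4) - 2*6
= 24 - 12 = 12

12


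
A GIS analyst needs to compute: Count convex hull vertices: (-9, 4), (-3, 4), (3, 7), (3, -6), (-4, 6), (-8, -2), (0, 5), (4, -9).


Convex hull vertices (CCW): (-9, 4), (-8, -2), (4, -9), (3, 7), (-4, 6)
Count = 5

5


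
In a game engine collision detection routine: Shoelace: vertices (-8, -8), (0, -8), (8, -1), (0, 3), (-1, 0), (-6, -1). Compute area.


Shoelace sum: ((-8)*(-8) - 0*(-8)) + (0*(-1) - 8*(-8)) + (8*3 - 0*(-1)) + (0*0 - (-1)*3) + ((-1)*(-1) - (-6)*0) + ((-6)*(-8) - (-8)*(-1))
= 196
Area = |196|/2 = 98

98


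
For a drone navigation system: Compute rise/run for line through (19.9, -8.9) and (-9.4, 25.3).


slope = (y2-y1)/(x2-x1) = (25.3-(-8.9))/((-9.4)-19.9) = 34.2/(-29.3) = -1.1672

-1.1672


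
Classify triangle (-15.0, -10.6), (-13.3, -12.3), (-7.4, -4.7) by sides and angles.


Side lengths squared: AB^2=5.78, BC^2=92.57, CA^2=92.57
Sorted: [5.78, 92.57, 92.57]
By sides: Isosceles, By angles: Acute

Isosceles, Acute


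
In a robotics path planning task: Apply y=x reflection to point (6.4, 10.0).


Reflection over y=x: (x,y) -> (y,x)
(6.4, 10) -> (10, 6.4)

(10, 6.4)


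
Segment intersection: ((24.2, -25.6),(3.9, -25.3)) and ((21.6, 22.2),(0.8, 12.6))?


Cross products: d1=1019.2, d2=818.08, d3=-969.56, d4=-768.44
d1*d2 < 0 and d3*d4 < 0? no

No, they don't intersect


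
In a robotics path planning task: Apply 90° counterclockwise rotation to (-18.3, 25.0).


90° CCW: (x,y) -> (-y, x)
(-18.3,25) -> (-25, -18.3)

(-25, -18.3)


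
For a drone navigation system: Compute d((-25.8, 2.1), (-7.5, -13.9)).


dx=18.3, dy=-16
d^2 = 18.3^2 + (-16)^2 = 590.89
d = sqrt(590.89) = 24.3082

24.3082


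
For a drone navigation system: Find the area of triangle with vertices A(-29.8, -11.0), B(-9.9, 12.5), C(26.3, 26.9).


Area = |x_A(y_B-y_C) + x_B(y_C-y_A) + x_C(y_A-y_B)|/2
= |429.12 + (-375.21) + (-618.05)|/2
= 564.14/2 = 282.07

282.07


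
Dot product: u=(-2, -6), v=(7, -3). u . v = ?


u . v = u_x*v_x + u_y*v_y = (-2)*7 + (-6)*(-3)
= (-14) + 18 = 4

4


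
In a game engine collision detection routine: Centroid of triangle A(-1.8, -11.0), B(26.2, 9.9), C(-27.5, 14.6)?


Centroid = ((x_A+x_B+x_C)/3, (y_A+y_B+y_C)/3)
= (((-1.8)+26.2+(-27.5))/3, ((-11)+9.9+14.6)/3)
= (-1.0333, 4.5)

(-1.0333, 4.5)


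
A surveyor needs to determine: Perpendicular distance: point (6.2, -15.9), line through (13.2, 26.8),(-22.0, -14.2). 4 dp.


|cross product| = 1216.04
|line direction| = sqrt(2920.04) = 54.0374
Distance = 1216.04/sqrt(2920.04) = 22.5037

22.5037


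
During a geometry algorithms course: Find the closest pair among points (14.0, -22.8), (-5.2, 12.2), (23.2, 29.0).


d(P0,P1) = 39.9204, d(P0,P2) = 52.6106, d(P1,P2) = 32.997
Closest: P1 and P2

Closest pair: (-5.2, 12.2) and (23.2, 29.0), distance = 32.997


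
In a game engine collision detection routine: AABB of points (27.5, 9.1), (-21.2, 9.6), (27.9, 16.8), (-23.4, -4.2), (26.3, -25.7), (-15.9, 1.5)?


x range: [-23.4, 27.9]
y range: [-25.7, 16.8]
Bounding box: (-23.4,-25.7) to (27.9,16.8)

(-23.4,-25.7) to (27.9,16.8)


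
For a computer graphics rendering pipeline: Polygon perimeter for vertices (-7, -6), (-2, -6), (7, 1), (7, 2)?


Sides: (-7, -6)->(-2, -6): sqrt(25) = 5, (-2, -6)->(7, 1): sqrt(130) = 11.401754, (7, 1)->(7, 2): sqrt(1) = 1, (7, 2)->(-7, -6): sqrt(260) = 16.124515
Sum = 33.526269
Perimeter = 33.5263

33.5263


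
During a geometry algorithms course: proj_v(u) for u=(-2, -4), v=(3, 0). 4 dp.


u.v = -6, |v| = sqrt(9) = 3
Scalar projection = u.v / |v| = -6 / sqrt(9) = -2

-2


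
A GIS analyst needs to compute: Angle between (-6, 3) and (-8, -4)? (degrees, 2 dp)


u.v = 36, |u| = sqrt(45) = 6.7082, |v| = sqrt(80) = 8.9443
cos(theta) = u.v/(|u||v|) = 36/sqrt(3600) = 0.6
theta = acos(0.6) = 53.13 degrees

53.13 degrees


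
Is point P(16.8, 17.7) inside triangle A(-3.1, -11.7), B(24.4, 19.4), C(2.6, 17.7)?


Cross products: AB x AP = 189.61, BC x BP = 24.14, CA x CP = 417.48
All same sign? yes

Yes, inside


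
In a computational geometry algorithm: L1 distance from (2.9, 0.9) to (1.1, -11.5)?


|2.9-1.1| + |0.9-(-11.5)| = 1.8 + 12.4 = 14.2

14.2


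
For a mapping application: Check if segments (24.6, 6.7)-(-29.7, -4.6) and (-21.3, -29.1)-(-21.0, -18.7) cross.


Cross products: d1=-466.62, d2=94.71, d3=1425.27, d4=863.94
d1*d2 < 0 and d3*d4 < 0? no

No, they don't intersect


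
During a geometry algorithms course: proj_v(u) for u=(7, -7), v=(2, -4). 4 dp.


u.v = 42, |v| = sqrt(20) = 4.4721
Scalar projection = u.v / |v| = 42 / sqrt(20) = 9.3915

9.3915


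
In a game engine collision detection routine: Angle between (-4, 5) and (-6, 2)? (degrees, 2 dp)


u.v = 34, |u| = sqrt(41) = 6.4031, |v| = sqrt(40) = 6.3246
cos(theta) = u.v/(|u||v|) = 34/sqrt(1640) = 0.83957
theta = acos(0.83957) = 32.91 degrees

32.91 degrees


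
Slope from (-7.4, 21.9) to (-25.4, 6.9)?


slope = (y2-y1)/(x2-x1) = (6.9-21.9)/((-25.4)-(-7.4)) = (-15)/(-18) = 0.8333

0.8333


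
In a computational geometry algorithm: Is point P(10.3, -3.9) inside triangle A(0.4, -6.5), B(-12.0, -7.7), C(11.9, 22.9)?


Cross products: AB x AP = -20.36, BC x BP = -591.56, CA x CP = 261.16
All same sign? no

No, outside


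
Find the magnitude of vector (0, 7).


|u| = sqrt(0^2 + 7^2) = sqrt(49) = 7

7


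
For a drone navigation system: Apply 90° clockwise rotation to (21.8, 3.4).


90° CW: (x,y) -> (y, -x)
(21.8,3.4) -> (3.4, -21.8)

(3.4, -21.8)


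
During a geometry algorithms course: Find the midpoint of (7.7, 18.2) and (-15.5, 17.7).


M = ((7.7+(-15.5))/2, (18.2+17.7)/2)
= (-3.9, 17.95)

(-3.9, 17.95)


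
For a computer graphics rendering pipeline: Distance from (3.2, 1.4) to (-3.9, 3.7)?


dx=-7.1, dy=2.3
d^2 = (-7.1)^2 + 2.3^2 = 55.7
d = sqrt(55.7) = 7.4632

7.4632


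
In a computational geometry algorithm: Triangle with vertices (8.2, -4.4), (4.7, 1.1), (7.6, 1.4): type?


Side lengths squared: AB^2=42.5, BC^2=8.5, CA^2=34
Sorted: [8.5, 34, 42.5]
By sides: Scalene, By angles: Right

Scalene, Right


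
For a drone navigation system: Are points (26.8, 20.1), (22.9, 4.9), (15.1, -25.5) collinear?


Cross product: (22.9-26.8)*((-25.5)-20.1) - (4.9-20.1)*(15.1-26.8)
= 0

Yes, collinear


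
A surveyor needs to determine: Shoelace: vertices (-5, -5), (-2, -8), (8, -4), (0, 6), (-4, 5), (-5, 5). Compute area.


Shoelace sum: ((-5)*(-8) - (-2)*(-5)) + ((-2)*(-4) - 8*(-8)) + (8*6 - 0*(-4)) + (0*5 - (-4)*6) + ((-4)*5 - (-5)*5) + ((-5)*(-5) - (-5)*5)
= 229
Area = |229|/2 = 114.5

114.5


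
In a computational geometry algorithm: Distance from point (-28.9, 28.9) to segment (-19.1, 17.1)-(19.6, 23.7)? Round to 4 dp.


Project P onto AB: t = 0 (clamped to [0,1])
Closest point on segment: (-19.1, 17.1)
Distance: 15.3388

15.3388


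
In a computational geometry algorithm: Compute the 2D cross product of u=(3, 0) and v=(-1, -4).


u x v = u_x*v_y - u_y*v_x = 3*(-4) - 0*(-1)
= (-12) - 0 = -12

-12


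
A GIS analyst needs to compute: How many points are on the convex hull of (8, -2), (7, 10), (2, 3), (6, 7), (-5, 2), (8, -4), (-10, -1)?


Convex hull vertices (CCW): (-10, -1), (8, -4), (8, -2), (7, 10)
Count = 4

4


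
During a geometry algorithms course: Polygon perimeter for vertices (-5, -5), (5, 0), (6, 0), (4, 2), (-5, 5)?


Sides: (-5, -5)->(5, 0): sqrt(125) = 11.18034, (5, 0)->(6, 0): sqrt(1) = 1, (6, 0)->(4, 2): sqrt(8) = 2.828427, (4, 2)->(-5, 5): sqrt(90) = 9.486833, (-5, 5)->(-5, -5): sqrt(100) = 10
Sum = 34.4956
Perimeter = 34.4956

34.4956


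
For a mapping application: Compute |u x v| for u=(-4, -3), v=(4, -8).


|u x v| = |(-4)*(-8) - (-3)*4|
= |32 - (-12)| = 44

44


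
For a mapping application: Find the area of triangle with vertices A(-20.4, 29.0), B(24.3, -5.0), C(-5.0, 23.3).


Area = |x_A(y_B-y_C) + x_B(y_C-y_A) + x_C(y_A-y_B)|/2
= |577.32 + (-138.51) + (-170)|/2
= 268.81/2 = 134.405

134.405


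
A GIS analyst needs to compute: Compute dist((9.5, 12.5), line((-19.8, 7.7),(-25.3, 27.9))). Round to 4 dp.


|cross product| = 618.26
|line direction| = sqrt(438.29) = 20.9354
Distance = 618.26/sqrt(438.29) = 29.5318

29.5318


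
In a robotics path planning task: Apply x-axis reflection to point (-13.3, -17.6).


Reflection over x-axis: (x,y) -> (x,-y)
(-13.3, -17.6) -> (-13.3, 17.6)

(-13.3, 17.6)


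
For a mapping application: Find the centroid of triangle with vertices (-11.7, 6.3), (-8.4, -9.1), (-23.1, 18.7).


Centroid = ((x_A+x_B+x_C)/3, (y_A+y_B+y_C)/3)
= (((-11.7)+(-8.4)+(-23.1))/3, (6.3+(-9.1)+18.7)/3)
= (-14.4, 5.3)

(-14.4, 5.3)


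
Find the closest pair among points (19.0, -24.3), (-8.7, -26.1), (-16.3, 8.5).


d(P0,P1) = 27.7584, d(P0,P2) = 48.1864, d(P1,P2) = 35.4249
Closest: P0 and P1

Closest pair: (19.0, -24.3) and (-8.7, -26.1), distance = 27.7584


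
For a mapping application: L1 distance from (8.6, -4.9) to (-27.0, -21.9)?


|8.6-(-27)| + |(-4.9)-(-21.9)| = 35.6 + 17 = 52.6

52.6


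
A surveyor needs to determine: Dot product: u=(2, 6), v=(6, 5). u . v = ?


u . v = u_x*v_x + u_y*v_y = 2*6 + 6*5
= 12 + 30 = 42

42


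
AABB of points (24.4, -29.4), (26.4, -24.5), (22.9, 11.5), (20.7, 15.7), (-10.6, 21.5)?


x range: [-10.6, 26.4]
y range: [-29.4, 21.5]
Bounding box: (-10.6,-29.4) to (26.4,21.5)

(-10.6,-29.4) to (26.4,21.5)


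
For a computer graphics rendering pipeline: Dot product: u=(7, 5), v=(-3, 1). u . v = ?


u . v = u_x*v_x + u_y*v_y = 7*(-3) + 5*1
= (-21) + 5 = -16

-16


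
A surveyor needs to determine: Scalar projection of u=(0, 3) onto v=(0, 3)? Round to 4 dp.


u.v = 9, |v| = sqrt(9) = 3
Scalar projection = u.v / |v| = 9 / sqrt(9) = 3

3


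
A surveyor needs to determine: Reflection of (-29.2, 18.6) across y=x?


Reflection over y=x: (x,y) -> (y,x)
(-29.2, 18.6) -> (18.6, -29.2)

(18.6, -29.2)


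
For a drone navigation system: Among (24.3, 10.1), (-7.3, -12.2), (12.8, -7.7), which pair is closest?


d(P0,P1) = 38.6762, d(P0,P2) = 21.1917, d(P1,P2) = 20.5976
Closest: P1 and P2

Closest pair: (-7.3, -12.2) and (12.8, -7.7), distance = 20.5976


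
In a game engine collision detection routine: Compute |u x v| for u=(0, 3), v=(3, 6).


|u x v| = |0*6 - 3*3|
= |0 - 9| = 9

9


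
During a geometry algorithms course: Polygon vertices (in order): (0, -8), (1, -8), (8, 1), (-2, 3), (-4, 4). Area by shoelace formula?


Shoelace sum: (0*(-8) - 1*(-8)) + (1*1 - 8*(-8)) + (8*3 - (-2)*1) + ((-2)*4 - (-4)*3) + ((-4)*(-8) - 0*4)
= 135
Area = |135|/2 = 67.5

67.5


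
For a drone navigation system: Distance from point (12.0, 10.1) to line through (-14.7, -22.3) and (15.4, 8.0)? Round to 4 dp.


|cross product| = 166.23
|line direction| = sqrt(1824.1) = 42.7095
Distance = 166.23/sqrt(1824.1) = 3.8921

3.8921


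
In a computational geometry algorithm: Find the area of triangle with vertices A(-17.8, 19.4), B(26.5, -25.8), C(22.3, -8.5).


Area = |x_A(y_B-y_C) + x_B(y_C-y_A) + x_C(y_A-y_B)|/2
= |307.94 + (-739.35) + 1007.96|/2
= 576.55/2 = 288.275

288.275


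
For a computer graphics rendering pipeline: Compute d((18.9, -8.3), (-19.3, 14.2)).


dx=-38.2, dy=22.5
d^2 = (-38.2)^2 + 22.5^2 = 1965.49
d = sqrt(1965.49) = 44.3338

44.3338


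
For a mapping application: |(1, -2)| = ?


|u| = sqrt(1^2 + (-2)^2) = sqrt(5) = 2.2361

2.2361


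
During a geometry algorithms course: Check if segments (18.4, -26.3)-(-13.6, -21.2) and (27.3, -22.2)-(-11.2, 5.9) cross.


Cross products: d1=407.94, d2=1110.79, d3=-176.59, d4=-879.44
d1*d2 < 0 and d3*d4 < 0? no

No, they don't intersect


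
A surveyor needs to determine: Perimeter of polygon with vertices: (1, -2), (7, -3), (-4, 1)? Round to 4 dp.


Sides: (1, -2)->(7, -3): sqrt(37) = 6.082763, (7, -3)->(-4, 1): sqrt(137) = 11.7047, (-4, 1)->(1, -2): sqrt(34) = 5.830952
Sum = 23.618415
Perimeter = 23.6184

23.6184


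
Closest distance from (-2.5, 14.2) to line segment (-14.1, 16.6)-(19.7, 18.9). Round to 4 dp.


Project P onto AB: t = 0.3368 (clamped to [0,1])
Closest point on segment: (-2.716, 17.3746)
Distance: 3.182

3.182


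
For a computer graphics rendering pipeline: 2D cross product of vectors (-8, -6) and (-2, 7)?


u x v = u_x*v_y - u_y*v_x = (-8)*7 - (-6)*(-2)
= (-56) - 12 = -68

-68


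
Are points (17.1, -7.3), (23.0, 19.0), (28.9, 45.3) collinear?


Cross product: (23-17.1)*(45.3-(-7.3)) - (19-(-7.3))*(28.9-17.1)
= 0

Yes, collinear


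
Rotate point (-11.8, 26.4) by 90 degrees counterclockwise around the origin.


90° CCW: (x,y) -> (-y, x)
(-11.8,26.4) -> (-26.4, -11.8)

(-26.4, -11.8)


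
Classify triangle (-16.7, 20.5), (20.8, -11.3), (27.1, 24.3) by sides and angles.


Side lengths squared: AB^2=2417.49, BC^2=1307.05, CA^2=1932.88
Sorted: [1307.05, 1932.88, 2417.49]
By sides: Scalene, By angles: Acute

Scalene, Acute


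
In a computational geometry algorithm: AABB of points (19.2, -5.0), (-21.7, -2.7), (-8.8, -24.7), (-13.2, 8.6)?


x range: [-21.7, 19.2]
y range: [-24.7, 8.6]
Bounding box: (-21.7,-24.7) to (19.2,8.6)

(-21.7,-24.7) to (19.2,8.6)


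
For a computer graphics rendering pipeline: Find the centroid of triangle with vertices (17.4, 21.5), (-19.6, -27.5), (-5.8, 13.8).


Centroid = ((x_A+x_B+x_C)/3, (y_A+y_B+y_C)/3)
= ((17.4+(-19.6)+(-5.8))/3, (21.5+(-27.5)+13.8)/3)
= (-2.6667, 2.6)

(-2.6667, 2.6)


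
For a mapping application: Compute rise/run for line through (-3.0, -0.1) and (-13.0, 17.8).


slope = (y2-y1)/(x2-x1) = (17.8-(-0.1))/((-13)-(-3)) = 17.9/(-10) = -1.79

-1.79


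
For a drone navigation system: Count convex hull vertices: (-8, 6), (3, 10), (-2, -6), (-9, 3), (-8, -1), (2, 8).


Convex hull vertices (CCW): (-9, 3), (-8, -1), (-2, -6), (3, 10), (-8, 6)
Count = 5

5


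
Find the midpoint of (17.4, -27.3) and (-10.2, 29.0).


M = ((17.4+(-10.2))/2, ((-27.3)+29)/2)
= (3.6, 0.85)

(3.6, 0.85)


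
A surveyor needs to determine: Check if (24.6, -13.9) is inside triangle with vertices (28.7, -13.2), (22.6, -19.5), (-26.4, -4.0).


Cross products: AB x AP = -21.56, BC x BP = -305.4, CA x CP = -76.29
All same sign? yes

Yes, inside


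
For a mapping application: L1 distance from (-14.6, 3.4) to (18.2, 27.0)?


|(-14.6)-18.2| + |3.4-27| = 32.8 + 23.6 = 56.4

56.4


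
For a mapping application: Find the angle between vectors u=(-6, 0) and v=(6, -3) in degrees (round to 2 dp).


u.v = -36, |u| = sqrt(36) = 6, |v| = sqrt(45) = 6.7082
cos(theta) = u.v/(|u||v|) = -36/sqrt(1620) = -0.894427
theta = acos(-0.894427) = 153.43 degrees

153.43 degrees


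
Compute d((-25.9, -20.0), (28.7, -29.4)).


dx=54.6, dy=-9.4
d^2 = 54.6^2 + (-9.4)^2 = 3069.52
d = sqrt(3069.52) = 55.4032

55.4032


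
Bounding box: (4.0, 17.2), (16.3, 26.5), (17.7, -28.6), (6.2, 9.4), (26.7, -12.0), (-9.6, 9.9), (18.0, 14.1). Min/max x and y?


x range: [-9.6, 26.7]
y range: [-28.6, 26.5]
Bounding box: (-9.6,-28.6) to (26.7,26.5)

(-9.6,-28.6) to (26.7,26.5)


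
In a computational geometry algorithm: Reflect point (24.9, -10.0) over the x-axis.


Reflection over x-axis: (x,y) -> (x,-y)
(24.9, -10) -> (24.9, 10)

(24.9, 10)


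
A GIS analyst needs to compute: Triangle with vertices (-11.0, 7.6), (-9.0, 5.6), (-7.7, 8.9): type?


Side lengths squared: AB^2=8, BC^2=12.58, CA^2=12.58
Sorted: [8, 12.58, 12.58]
By sides: Isosceles, By angles: Acute

Isosceles, Acute


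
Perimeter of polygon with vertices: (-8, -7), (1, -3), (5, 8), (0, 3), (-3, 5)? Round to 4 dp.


Sides: (-8, -7)->(1, -3): sqrt(97) = 9.848858, (1, -3)->(5, 8): sqrt(137) = 11.7047, (5, 8)->(0, 3): sqrt(50) = 7.071068, (0, 3)->(-3, 5): sqrt(13) = 3.605551, (-3, 5)->(-8, -7): sqrt(169) = 13
Sum = 45.230177
Perimeter = 45.2302

45.2302


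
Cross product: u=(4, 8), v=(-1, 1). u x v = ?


u x v = u_x*v_y - u_y*v_x = 4*1 - 8*(-1)
= 4 - (-8) = 12

12


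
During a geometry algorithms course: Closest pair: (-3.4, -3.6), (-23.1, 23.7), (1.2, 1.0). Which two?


d(P0,P1) = 33.6657, d(P0,P2) = 6.5054, d(P1,P2) = 33.2533
Closest: P0 and P2

Closest pair: (-3.4, -3.6) and (1.2, 1.0), distance = 6.5054


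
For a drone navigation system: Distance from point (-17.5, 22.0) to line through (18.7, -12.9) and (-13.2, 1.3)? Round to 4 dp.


|cross product| = 599.27
|line direction| = sqrt(1219.25) = 34.9178
Distance = 599.27/sqrt(1219.25) = 17.1623

17.1623


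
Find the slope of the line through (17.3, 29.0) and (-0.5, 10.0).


slope = (y2-y1)/(x2-x1) = (10-29)/((-0.5)-17.3) = (-19)/(-17.8) = 1.0674

1.0674


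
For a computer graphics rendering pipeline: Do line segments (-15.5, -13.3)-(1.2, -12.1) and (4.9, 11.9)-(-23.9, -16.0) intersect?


Cross products: d1=156.6, d2=587.97, d3=396.36, d4=-35.01
d1*d2 < 0 and d3*d4 < 0? no

No, they don't intersect


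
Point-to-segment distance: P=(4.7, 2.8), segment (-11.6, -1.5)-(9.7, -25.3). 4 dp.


Project P onto AB: t = 0.24 (clamped to [0,1])
Closest point on segment: (-6.4876, -7.2124)
Distance: 15.0137

15.0137


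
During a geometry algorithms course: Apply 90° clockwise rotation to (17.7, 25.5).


90° CW: (x,y) -> (y, -x)
(17.7,25.5) -> (25.5, -17.7)

(25.5, -17.7)


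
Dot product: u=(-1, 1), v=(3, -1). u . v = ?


u . v = u_x*v_x + u_y*v_y = (-1)*3 + 1*(-1)
= (-3) + (-1) = -4

-4


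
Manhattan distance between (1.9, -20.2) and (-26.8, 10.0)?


|1.9-(-26.8)| + |(-20.2)-10| = 28.7 + 30.2 = 58.9

58.9


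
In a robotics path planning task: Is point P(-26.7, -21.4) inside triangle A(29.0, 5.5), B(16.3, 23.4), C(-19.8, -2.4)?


Cross products: AB x AP = 1338.66, BC x BP = 507.88, CA x CP = -872.69
All same sign? no

No, outside


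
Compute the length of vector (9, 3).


|u| = sqrt(9^2 + 3^2) = sqrt(90) = 9.4868

9.4868


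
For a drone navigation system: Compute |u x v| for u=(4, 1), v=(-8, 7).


|u x v| = |4*7 - 1*(-8)|
= |28 - (-8)| = 36

36


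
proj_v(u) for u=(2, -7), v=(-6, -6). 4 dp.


u.v = 30, |v| = sqrt(72) = 8.4853
Scalar projection = u.v / |v| = 30 / sqrt(72) = 3.5355

3.5355


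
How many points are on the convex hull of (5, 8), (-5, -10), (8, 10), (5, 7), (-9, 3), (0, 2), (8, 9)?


Convex hull vertices (CCW): (-9, 3), (-5, -10), (8, 9), (8, 10)
Count = 4

4


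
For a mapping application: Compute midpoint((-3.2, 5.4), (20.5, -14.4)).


M = (((-3.2)+20.5)/2, (5.4+(-14.4))/2)
= (8.65, -4.5)

(8.65, -4.5)


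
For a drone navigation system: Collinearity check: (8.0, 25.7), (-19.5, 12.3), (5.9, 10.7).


Cross product: ((-19.5)-8)*(10.7-25.7) - (12.3-25.7)*(5.9-8)
= 384.36

No, not collinear


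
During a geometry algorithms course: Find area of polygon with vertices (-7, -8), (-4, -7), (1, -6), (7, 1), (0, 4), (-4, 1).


Shoelace sum: ((-7)*(-7) - (-4)*(-8)) + ((-4)*(-6) - 1*(-7)) + (1*1 - 7*(-6)) + (7*4 - 0*1) + (0*1 - (-4)*4) + ((-4)*(-8) - (-7)*1)
= 174
Area = |174|/2 = 87

87


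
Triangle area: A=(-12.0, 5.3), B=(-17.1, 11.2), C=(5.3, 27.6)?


Area = |x_A(y_B-y_C) + x_B(y_C-y_A) + x_C(y_A-y_B)|/2
= |196.8 + (-381.33) + (-31.27)|/2
= 215.8/2 = 107.9

107.9


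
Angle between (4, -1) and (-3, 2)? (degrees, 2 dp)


u.v = -14, |u| = sqrt(17) = 4.1231, |v| = sqrt(13) = 3.6056
cos(theta) = u.v/(|u||v|) = -14/sqrt(221) = -0.941742
theta = acos(-0.941742) = 160.35 degrees

160.35 degrees


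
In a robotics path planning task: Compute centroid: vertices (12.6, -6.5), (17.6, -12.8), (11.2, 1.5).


Centroid = ((x_A+x_B+x_C)/3, (y_A+y_B+y_C)/3)
= ((12.6+17.6+11.2)/3, ((-6.5)+(-12.8)+1.5)/3)
= (13.8, -5.9333)

(13.8, -5.9333)


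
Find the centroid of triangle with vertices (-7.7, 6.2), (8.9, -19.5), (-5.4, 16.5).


Centroid = ((x_A+x_B+x_C)/3, (y_A+y_B+y_C)/3)
= (((-7.7)+8.9+(-5.4))/3, (6.2+(-19.5)+16.5)/3)
= (-1.4, 1.0667)

(-1.4, 1.0667)


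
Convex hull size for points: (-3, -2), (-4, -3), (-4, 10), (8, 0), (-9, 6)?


Convex hull vertices (CCW): (-9, 6), (-4, -3), (8, 0), (-4, 10)
Count = 4

4


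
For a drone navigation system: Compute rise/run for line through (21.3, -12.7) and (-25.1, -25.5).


slope = (y2-y1)/(x2-x1) = ((-25.5)-(-12.7))/((-25.1)-21.3) = (-12.8)/(-46.4) = 0.2759

0.2759


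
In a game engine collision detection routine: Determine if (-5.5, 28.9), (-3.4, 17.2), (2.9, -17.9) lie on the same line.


Cross product: ((-3.4)-(-5.5))*((-17.9)-28.9) - (17.2-28.9)*(2.9-(-5.5))
= 0

Yes, collinear


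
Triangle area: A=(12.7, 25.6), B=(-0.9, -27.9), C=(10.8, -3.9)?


Area = |x_A(y_B-y_C) + x_B(y_C-y_A) + x_C(y_A-y_B)|/2
= |(-304.8) + 26.55 + 577.8|/2
= 299.55/2 = 149.775

149.775


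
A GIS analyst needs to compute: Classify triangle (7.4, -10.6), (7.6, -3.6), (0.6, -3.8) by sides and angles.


Side lengths squared: AB^2=49.04, BC^2=49.04, CA^2=92.48
Sorted: [49.04, 49.04, 92.48]
By sides: Isosceles, By angles: Acute

Isosceles, Acute


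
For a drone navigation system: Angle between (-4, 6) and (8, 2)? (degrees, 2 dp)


u.v = -20, |u| = sqrt(52) = 7.2111, |v| = sqrt(68) = 8.2462
cos(theta) = u.v/(|u||v|) = -20/sqrt(3536) = -0.336336
theta = acos(-0.336336) = 109.65 degrees

109.65 degrees


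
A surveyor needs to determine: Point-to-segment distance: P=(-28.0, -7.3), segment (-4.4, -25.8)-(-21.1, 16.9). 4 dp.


Project P onto AB: t = 0.5633 (clamped to [0,1])
Closest point on segment: (-13.8064, -1.7489)
Distance: 15.2405

15.2405


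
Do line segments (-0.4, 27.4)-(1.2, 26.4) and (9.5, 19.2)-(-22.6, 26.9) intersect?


Cross products: d1=-186.99, d2=-167.21, d3=-3.22, d4=-23
d1*d2 < 0 and d3*d4 < 0? no

No, they don't intersect


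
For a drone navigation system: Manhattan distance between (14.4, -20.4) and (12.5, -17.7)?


|14.4-12.5| + |(-20.4)-(-17.7)| = 1.9 + 2.7 = 4.6

4.6


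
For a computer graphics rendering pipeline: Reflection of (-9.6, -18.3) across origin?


Reflection over origin: (x,y) -> (-x,-y)
(-9.6, -18.3) -> (9.6, 18.3)

(9.6, 18.3)


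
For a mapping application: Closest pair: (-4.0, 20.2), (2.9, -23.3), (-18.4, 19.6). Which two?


d(P0,P1) = 44.0438, d(P0,P2) = 14.4125, d(P1,P2) = 47.8968
Closest: P0 and P2

Closest pair: (-4.0, 20.2) and (-18.4, 19.6), distance = 14.4125


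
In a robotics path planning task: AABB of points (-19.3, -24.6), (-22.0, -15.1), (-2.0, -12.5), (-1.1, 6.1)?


x range: [-22, -1.1]
y range: [-24.6, 6.1]
Bounding box: (-22,-24.6) to (-1.1,6.1)

(-22,-24.6) to (-1.1,6.1)


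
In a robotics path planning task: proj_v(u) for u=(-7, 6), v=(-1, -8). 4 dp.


u.v = -41, |v| = sqrt(65) = 8.0623
Scalar projection = u.v / |v| = -41 / sqrt(65) = -5.0854

-5.0854


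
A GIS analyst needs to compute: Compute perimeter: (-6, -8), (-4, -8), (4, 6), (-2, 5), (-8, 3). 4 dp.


Sides: (-6, -8)->(-4, -8): sqrt(4) = 2, (-4, -8)->(4, 6): sqrt(260) = 16.124515, (4, 6)->(-2, 5): sqrt(37) = 6.082763, (-2, 5)->(-8, 3): sqrt(40) = 6.324555, (-8, 3)->(-6, -8): sqrt(125) = 11.18034
Sum = 41.712173
Perimeter = 41.7122

41.7122


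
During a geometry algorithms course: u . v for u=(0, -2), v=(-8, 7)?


u . v = u_x*v_x + u_y*v_y = 0*(-8) + (-2)*7
= 0 + (-14) = -14

-14


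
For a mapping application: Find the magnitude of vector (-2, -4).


|u| = sqrt((-2)^2 + (-4)^2) = sqrt(20) = 4.4721

4.4721


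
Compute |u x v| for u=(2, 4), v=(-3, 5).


|u x v| = |2*5 - 4*(-3)|
= |10 - (-12)| = 22

22


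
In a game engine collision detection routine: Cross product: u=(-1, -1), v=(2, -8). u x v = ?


u x v = u_x*v_y - u_y*v_x = (-1)*(-8) - (-1)*2
= 8 - (-2) = 10

10


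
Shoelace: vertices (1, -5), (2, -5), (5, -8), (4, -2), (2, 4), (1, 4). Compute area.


Shoelace sum: (1*(-5) - 2*(-5)) + (2*(-8) - 5*(-5)) + (5*(-2) - 4*(-8)) + (4*4 - 2*(-2)) + (2*4 - 1*4) + (1*(-5) - 1*4)
= 51
Area = |51|/2 = 25.5

25.5


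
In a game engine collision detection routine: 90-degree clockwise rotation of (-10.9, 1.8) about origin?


90° CW: (x,y) -> (y, -x)
(-10.9,1.8) -> (1.8, 10.9)

(1.8, 10.9)


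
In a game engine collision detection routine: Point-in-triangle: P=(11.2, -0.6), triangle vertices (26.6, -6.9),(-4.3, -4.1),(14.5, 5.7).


Cross products: AB x AP = -151.55, BC x BP = -86.1, CA x CP = -117.81
All same sign? yes

Yes, inside


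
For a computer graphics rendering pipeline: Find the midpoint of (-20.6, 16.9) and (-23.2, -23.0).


M = (((-20.6)+(-23.2))/2, (16.9+(-23))/2)
= (-21.9, -3.05)

(-21.9, -3.05)


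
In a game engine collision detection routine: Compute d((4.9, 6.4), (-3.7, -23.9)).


dx=-8.6, dy=-30.3
d^2 = (-8.6)^2 + (-30.3)^2 = 992.05
d = sqrt(992.05) = 31.4968

31.4968


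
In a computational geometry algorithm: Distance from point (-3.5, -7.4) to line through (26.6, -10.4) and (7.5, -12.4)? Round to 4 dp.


|cross product| = 117.5
|line direction| = sqrt(368.81) = 19.2044
Distance = 117.5/sqrt(368.81) = 6.1184

6.1184


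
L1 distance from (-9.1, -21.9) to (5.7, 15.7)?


|(-9.1)-5.7| + |(-21.9)-15.7| = 14.8 + 37.6 = 52.4

52.4


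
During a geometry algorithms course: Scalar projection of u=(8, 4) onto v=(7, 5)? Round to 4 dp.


u.v = 76, |v| = sqrt(74) = 8.6023
Scalar projection = u.v / |v| = 76 / sqrt(74) = 8.8348

8.8348


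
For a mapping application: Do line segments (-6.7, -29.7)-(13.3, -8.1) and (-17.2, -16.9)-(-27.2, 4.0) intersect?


Cross products: d1=-91.45, d2=-725.45, d3=482.8, d4=1116.8
d1*d2 < 0 and d3*d4 < 0? no

No, they don't intersect


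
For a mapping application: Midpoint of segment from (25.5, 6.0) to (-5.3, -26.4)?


M = ((25.5+(-5.3))/2, (6+(-26.4))/2)
= (10.1, -10.2)

(10.1, -10.2)


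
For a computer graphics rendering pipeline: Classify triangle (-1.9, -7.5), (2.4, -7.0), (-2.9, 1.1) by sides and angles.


Side lengths squared: AB^2=18.74, BC^2=93.7, CA^2=74.96
Sorted: [18.74, 74.96, 93.7]
By sides: Scalene, By angles: Right

Scalene, Right


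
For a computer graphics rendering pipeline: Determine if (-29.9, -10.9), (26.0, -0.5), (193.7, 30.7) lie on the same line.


Cross product: (26-(-29.9))*(30.7-(-10.9)) - ((-0.5)-(-10.9))*(193.7-(-29.9))
= 0

Yes, collinear


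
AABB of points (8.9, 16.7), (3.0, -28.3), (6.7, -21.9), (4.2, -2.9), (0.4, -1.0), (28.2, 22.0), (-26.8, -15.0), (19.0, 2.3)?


x range: [-26.8, 28.2]
y range: [-28.3, 22]
Bounding box: (-26.8,-28.3) to (28.2,22)

(-26.8,-28.3) to (28.2,22)


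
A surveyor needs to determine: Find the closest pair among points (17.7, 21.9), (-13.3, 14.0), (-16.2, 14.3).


d(P0,P1) = 31.9908, d(P0,P2) = 34.7415, d(P1,P2) = 2.9155
Closest: P1 and P2

Closest pair: (-13.3, 14.0) and (-16.2, 14.3), distance = 2.9155


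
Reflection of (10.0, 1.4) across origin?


Reflection over origin: (x,y) -> (-x,-y)
(10, 1.4) -> (-10, -1.4)

(-10, -1.4)


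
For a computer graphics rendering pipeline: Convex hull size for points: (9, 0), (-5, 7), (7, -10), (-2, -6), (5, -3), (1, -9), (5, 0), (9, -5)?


Convex hull vertices (CCW): (-5, 7), (-2, -6), (1, -9), (7, -10), (9, -5), (9, 0)
Count = 6

6


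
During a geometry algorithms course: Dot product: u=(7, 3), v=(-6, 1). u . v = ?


u . v = u_x*v_x + u_y*v_y = 7*(-6) + 3*1
= (-42) + 3 = -39

-39


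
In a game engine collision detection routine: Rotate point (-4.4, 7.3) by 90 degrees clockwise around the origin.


90° CW: (x,y) -> (y, -x)
(-4.4,7.3) -> (7.3, 4.4)

(7.3, 4.4)


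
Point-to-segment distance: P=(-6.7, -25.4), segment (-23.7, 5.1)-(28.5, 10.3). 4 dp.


Project P onto AB: t = 0.2648 (clamped to [0,1])
Closest point on segment: (-9.8755, 6.4772)
Distance: 32.0349

32.0349


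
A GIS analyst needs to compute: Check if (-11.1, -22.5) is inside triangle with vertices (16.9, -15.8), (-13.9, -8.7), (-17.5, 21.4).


Cross products: AB x AP = 405.16, BC x BP = -34.6, CA x CP = -1272.08
All same sign? no

No, outside


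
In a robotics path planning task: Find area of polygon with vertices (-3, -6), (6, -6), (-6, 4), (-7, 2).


Shoelace sum: ((-3)*(-6) - 6*(-6)) + (6*4 - (-6)*(-6)) + ((-6)*2 - (-7)*4) + ((-7)*(-6) - (-3)*2)
= 106
Area = |106|/2 = 53

53


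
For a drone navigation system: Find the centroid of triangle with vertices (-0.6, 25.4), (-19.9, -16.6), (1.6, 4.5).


Centroid = ((x_A+x_B+x_C)/3, (y_A+y_B+y_C)/3)
= (((-0.6)+(-19.9)+1.6)/3, (25.4+(-16.6)+4.5)/3)
= (-6.3, 4.4333)

(-6.3, 4.4333)


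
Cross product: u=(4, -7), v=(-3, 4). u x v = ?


u x v = u_x*v_y - u_y*v_x = 4*4 - (-7)*(-3)
= 16 - 21 = -5

-5


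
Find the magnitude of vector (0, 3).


|u| = sqrt(0^2 + 3^2) = sqrt(9) = 3

3


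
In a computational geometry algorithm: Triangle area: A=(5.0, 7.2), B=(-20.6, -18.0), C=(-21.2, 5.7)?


Area = |x_A(y_B-y_C) + x_B(y_C-y_A) + x_C(y_A-y_B)|/2
= |(-118.5) + 30.9 + (-534.24)|/2
= 621.84/2 = 310.92

310.92


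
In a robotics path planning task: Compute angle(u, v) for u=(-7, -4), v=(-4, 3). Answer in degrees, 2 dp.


u.v = 16, |u| = sqrt(65) = 8.0623, |v| = sqrt(25) = 5
cos(theta) = u.v/(|u||v|) = 16/sqrt(1625) = 0.396911
theta = acos(0.396911) = 66.61 degrees

66.61 degrees


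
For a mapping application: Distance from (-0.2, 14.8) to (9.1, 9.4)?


dx=9.3, dy=-5.4
d^2 = 9.3^2 + (-5.4)^2 = 115.65
d = sqrt(115.65) = 10.7541

10.7541


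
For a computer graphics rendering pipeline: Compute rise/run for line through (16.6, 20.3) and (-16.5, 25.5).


slope = (y2-y1)/(x2-x1) = (25.5-20.3)/((-16.5)-16.6) = 5.2/(-33.1) = -0.1571

-0.1571


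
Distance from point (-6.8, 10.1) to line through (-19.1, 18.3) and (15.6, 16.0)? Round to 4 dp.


|cross product| = 256.25
|line direction| = sqrt(1209.38) = 34.7761
Distance = 256.25/sqrt(1209.38) = 7.3686

7.3686
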